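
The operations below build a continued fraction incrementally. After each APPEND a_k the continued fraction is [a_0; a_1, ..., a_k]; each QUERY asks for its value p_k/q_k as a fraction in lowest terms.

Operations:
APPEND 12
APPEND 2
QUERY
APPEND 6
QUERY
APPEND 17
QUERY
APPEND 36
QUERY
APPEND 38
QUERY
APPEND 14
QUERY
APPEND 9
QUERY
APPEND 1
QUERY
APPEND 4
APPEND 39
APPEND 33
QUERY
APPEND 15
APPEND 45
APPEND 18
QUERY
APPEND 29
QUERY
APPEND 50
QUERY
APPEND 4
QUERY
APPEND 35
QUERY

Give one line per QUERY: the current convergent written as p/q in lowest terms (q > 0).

APPEND 12: p_0 = 12·1 + 0 = 12, q_0 = 12·0 + 1 = 1 → 12/1
APPEND 2: p_1 = 2·12 + 1 = 25, q_1 = 2·1 + 0 = 2 → 25/2
APPEND 6: p_2 = 6·25 + 12 = 162, q_2 = 6·2 + 1 = 13 → 162/13
APPEND 17: p_3 = 17·162 + 25 = 2779, q_3 = 17·13 + 2 = 223 → 2779/223
APPEND 36: p_4 = 36·2779 + 162 = 100206, q_4 = 36·223 + 13 = 8041 → 100206/8041
APPEND 38: p_5 = 38·100206 + 2779 = 3810607, q_5 = 38·8041 + 223 = 305781 → 3810607/305781
APPEND 14: p_6 = 14·3810607 + 100206 = 53448704, q_6 = 14·305781 + 8041 = 4288975 → 53448704/4288975
APPEND 9: p_7 = 9·53448704 + 3810607 = 484848943, q_7 = 9·4288975 + 305781 = 38906556 → 484848943/38906556
APPEND 1: p_8 = 1·484848943 + 53448704 = 538297647, q_8 = 1·38906556 + 4288975 = 43195531 → 538297647/43195531
APPEND 4: p_9 = 4·538297647 + 484848943 = 2638039531, q_9 = 4·43195531 + 38906556 = 211688680 → 2638039531/211688680
APPEND 39: p_10 = 39·2638039531 + 538297647 = 103421839356, q_10 = 39·211688680 + 43195531 = 8299054051 → 103421839356/8299054051
APPEND 33: p_11 = 33·103421839356 + 2638039531 = 3415558738279, q_11 = 33·8299054051 + 211688680 = 274080472363 → 3415558738279/274080472363
APPEND 15: p_12 = 15·3415558738279 + 103421839356 = 51336802913541, q_12 = 15·274080472363 + 8299054051 = 4119506139496 → 51336802913541/4119506139496
APPEND 45: p_13 = 45·51336802913541 + 3415558738279 = 2313571689847624, q_13 = 45·4119506139496 + 274080472363 = 185651856749683 → 2313571689847624/185651856749683
APPEND 18: p_14 = 18·2313571689847624 + 51336802913541 = 41695627220170773, q_14 = 18·185651856749683 + 4119506139496 = 3345852927633790 → 41695627220170773/3345852927633790
APPEND 29: p_15 = 29·41695627220170773 + 2313571689847624 = 1211486761074800041, q_15 = 29·3345852927633790 + 185651856749683 = 97215386758129593 → 1211486761074800041/97215386758129593
APPEND 50: p_16 = 50·1211486761074800041 + 41695627220170773 = 60616033680960172823, q_16 = 50·97215386758129593 + 3345852927633790 = 4864115190834113440 → 60616033680960172823/4864115190834113440
APPEND 4: p_17 = 4·60616033680960172823 + 1211486761074800041 = 243675621484915491333, q_17 = 4·4864115190834113440 + 97215386758129593 = 19553676150094583353 → 243675621484915491333/19553676150094583353
APPEND 35: p_18 = 35·243675621484915491333 + 60616033680960172823 = 8589262785653002369478, q_18 = 35·19553676150094583353 + 4864115190834113440 = 689242780444144530795 → 8589262785653002369478/689242780444144530795

25/2
162/13
2779/223
100206/8041
3810607/305781
53448704/4288975
484848943/38906556
538297647/43195531
3415558738279/274080472363
41695627220170773/3345852927633790
1211486761074800041/97215386758129593
60616033680960172823/4864115190834113440
243675621484915491333/19553676150094583353
8589262785653002369478/689242780444144530795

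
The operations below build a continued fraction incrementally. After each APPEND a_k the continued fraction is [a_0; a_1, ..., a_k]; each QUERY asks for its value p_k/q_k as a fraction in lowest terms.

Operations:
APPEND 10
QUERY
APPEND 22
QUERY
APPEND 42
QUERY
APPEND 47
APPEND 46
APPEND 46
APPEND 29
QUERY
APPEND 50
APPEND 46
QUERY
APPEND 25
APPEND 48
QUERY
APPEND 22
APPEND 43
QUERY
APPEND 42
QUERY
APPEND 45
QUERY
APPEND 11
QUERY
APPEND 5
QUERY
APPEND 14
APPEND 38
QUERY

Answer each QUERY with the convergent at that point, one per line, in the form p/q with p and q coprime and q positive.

10/1
221/22
9292/925
26857868675/2673647058
61842526061037/6156299662612
74337377105245293/7400137069769764
70464034618394478367/7014553579511854165
2961126423675853887532/294774207396298853637
133321153100031819417307/13271853886412960267830
1469493810524025867477909/146285166957938861799767
7480790205720161156806852/744697688676107269266665
4043101944448758879542212658/402482704408766851267523591

APPEND 10: p_0 = 10·1 + 0 = 10, q_0 = 10·0 + 1 = 1 → 10/1
APPEND 22: p_1 = 22·10 + 1 = 221, q_1 = 22·1 + 0 = 22 → 221/22
APPEND 42: p_2 = 42·221 + 10 = 9292, q_2 = 42·22 + 1 = 925 → 9292/925
APPEND 47: p_3 = 47·9292 + 221 = 436945, q_3 = 47·925 + 22 = 43497 → 436945/43497
APPEND 46: p_4 = 46·436945 + 9292 = 20108762, q_4 = 46·43497 + 925 = 2001787 → 20108762/2001787
APPEND 46: p_5 = 46·20108762 + 436945 = 925439997, q_5 = 46·2001787 + 43497 = 92125699 → 925439997/92125699
APPEND 29: p_6 = 29·925439997 + 20108762 = 26857868675, q_6 = 29·92125699 + 2001787 = 2673647058 → 26857868675/2673647058
APPEND 50: p_7 = 50·26857868675 + 925439997 = 1343818873747, q_7 = 50·2673647058 + 92125699 = 133774478599 → 1343818873747/133774478599
APPEND 46: p_8 = 46·1343818873747 + 26857868675 = 61842526061037, q_8 = 46·133774478599 + 2673647058 = 6156299662612 → 61842526061037/6156299662612
APPEND 25: p_9 = 25·61842526061037 + 1343818873747 = 1547406970399672, q_9 = 25·6156299662612 + 133774478599 = 154041266043899 → 1547406970399672/154041266043899
APPEND 48: p_10 = 48·1547406970399672 + 61842526061037 = 74337377105245293, q_10 = 48·154041266043899 + 6156299662612 = 7400137069769764 → 74337377105245293/7400137069769764
APPEND 22: p_11 = 22·74337377105245293 + 1547406970399672 = 1636969703285796118, q_11 = 22·7400137069769764 + 154041266043899 = 162957056800978707 → 1636969703285796118/162957056800978707
APPEND 43: p_12 = 43·1636969703285796118 + 74337377105245293 = 70464034618394478367, q_12 = 43·162957056800978707 + 7400137069769764 = 7014553579511854165 → 70464034618394478367/7014553579511854165
APPEND 42: p_13 = 42·70464034618394478367 + 1636969703285796118 = 2961126423675853887532, q_13 = 42·7014553579511854165 + 162957056800978707 = 294774207396298853637 → 2961126423675853887532/294774207396298853637
APPEND 45: p_14 = 45·2961126423675853887532 + 70464034618394478367 = 133321153100031819417307, q_14 = 45·294774207396298853637 + 7014553579511854165 = 13271853886412960267830 → 133321153100031819417307/13271853886412960267830
APPEND 11: p_15 = 11·133321153100031819417307 + 2961126423675853887532 = 1469493810524025867477909, q_15 = 11·13271853886412960267830 + 294774207396298853637 = 146285166957938861799767 → 1469493810524025867477909/146285166957938861799767
APPEND 5: p_16 = 5·1469493810524025867477909 + 133321153100031819417307 = 7480790205720161156806852, q_16 = 5·146285166957938861799767 + 13271853886412960267830 = 744697688676107269266665 → 7480790205720161156806852/744697688676107269266665
APPEND 14: p_17 = 14·7480790205720161156806852 + 1469493810524025867477909 = 106200556690606282062773837, q_17 = 14·744697688676107269266665 + 146285166957938861799767 = 10572052808423440631533077 → 106200556690606282062773837/10572052808423440631533077
APPEND 38: p_18 = 38·106200556690606282062773837 + 7480790205720161156806852 = 4043101944448758879542212658, q_18 = 38·10572052808423440631533077 + 744697688676107269266665 = 402482704408766851267523591 → 4043101944448758879542212658/402482704408766851267523591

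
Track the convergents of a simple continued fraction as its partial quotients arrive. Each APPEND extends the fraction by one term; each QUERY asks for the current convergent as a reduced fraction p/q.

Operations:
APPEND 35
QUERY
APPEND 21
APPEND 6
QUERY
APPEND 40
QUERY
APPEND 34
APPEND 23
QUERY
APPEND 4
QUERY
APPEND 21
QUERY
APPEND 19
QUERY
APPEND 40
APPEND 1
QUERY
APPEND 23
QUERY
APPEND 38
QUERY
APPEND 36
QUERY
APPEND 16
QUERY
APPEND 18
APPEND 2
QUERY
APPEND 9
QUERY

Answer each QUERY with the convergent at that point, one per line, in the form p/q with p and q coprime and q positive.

35/1
4451/127
178776/5101
140083981/3997004
566418759/16161577
12034877920/343390121
229229099239/6540573876
9410427946719/268506919037
225621041622017/6437625483012
8583010009583365/244898275273493
309213981386623157/8822775535328760
4956006712195553877/141409306840533653
183990676314008739763/5249789904170402681
1745433421626985250810/49802299436198558643

APPEND 35: p_0 = 35·1 + 0 = 35, q_0 = 35·0 + 1 = 1 → 35/1
APPEND 21: p_1 = 21·35 + 1 = 736, q_1 = 21·1 + 0 = 21 → 736/21
APPEND 6: p_2 = 6·736 + 35 = 4451, q_2 = 6·21 + 1 = 127 → 4451/127
APPEND 40: p_3 = 40·4451 + 736 = 178776, q_3 = 40·127 + 21 = 5101 → 178776/5101
APPEND 34: p_4 = 34·178776 + 4451 = 6082835, q_4 = 34·5101 + 127 = 173561 → 6082835/173561
APPEND 23: p_5 = 23·6082835 + 178776 = 140083981, q_5 = 23·173561 + 5101 = 3997004 → 140083981/3997004
APPEND 4: p_6 = 4·140083981 + 6082835 = 566418759, q_6 = 4·3997004 + 173561 = 16161577 → 566418759/16161577
APPEND 21: p_7 = 21·566418759 + 140083981 = 12034877920, q_7 = 21·16161577 + 3997004 = 343390121 → 12034877920/343390121
APPEND 19: p_8 = 19·12034877920 + 566418759 = 229229099239, q_8 = 19·343390121 + 16161577 = 6540573876 → 229229099239/6540573876
APPEND 40: p_9 = 40·229229099239 + 12034877920 = 9181198847480, q_9 = 40·6540573876 + 343390121 = 261966345161 → 9181198847480/261966345161
APPEND 1: p_10 = 1·9181198847480 + 229229099239 = 9410427946719, q_10 = 1·261966345161 + 6540573876 = 268506919037 → 9410427946719/268506919037
APPEND 23: p_11 = 23·9410427946719 + 9181198847480 = 225621041622017, q_11 = 23·268506919037 + 261966345161 = 6437625483012 → 225621041622017/6437625483012
APPEND 38: p_12 = 38·225621041622017 + 9410427946719 = 8583010009583365, q_12 = 38·6437625483012 + 268506919037 = 244898275273493 → 8583010009583365/244898275273493
APPEND 36: p_13 = 36·8583010009583365 + 225621041622017 = 309213981386623157, q_13 = 36·244898275273493 + 6437625483012 = 8822775535328760 → 309213981386623157/8822775535328760
APPEND 16: p_14 = 16·309213981386623157 + 8583010009583365 = 4956006712195553877, q_14 = 16·8822775535328760 + 244898275273493 = 141409306840533653 → 4956006712195553877/141409306840533653
APPEND 18: p_15 = 18·4956006712195553877 + 309213981386623157 = 89517334800906592943, q_15 = 18·141409306840533653 + 8822775535328760 = 2554190298664934514 → 89517334800906592943/2554190298664934514
APPEND 2: p_16 = 2·89517334800906592943 + 4956006712195553877 = 183990676314008739763, q_16 = 2·2554190298664934514 + 141409306840533653 = 5249789904170402681 → 183990676314008739763/5249789904170402681
APPEND 9: p_17 = 9·183990676314008739763 + 89517334800906592943 = 1745433421626985250810, q_17 = 9·5249789904170402681 + 2554190298664934514 = 49802299436198558643 → 1745433421626985250810/49802299436198558643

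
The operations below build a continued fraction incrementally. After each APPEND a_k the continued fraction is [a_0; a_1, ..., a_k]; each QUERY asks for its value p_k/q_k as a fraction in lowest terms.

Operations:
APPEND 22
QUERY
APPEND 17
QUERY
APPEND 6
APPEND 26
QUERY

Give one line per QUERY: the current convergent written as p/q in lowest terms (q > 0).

22/1
375/17
59447/2695

APPEND 22: p_0 = 22·1 + 0 = 22, q_0 = 22·0 + 1 = 1 → 22/1
APPEND 17: p_1 = 17·22 + 1 = 375, q_1 = 17·1 + 0 = 17 → 375/17
APPEND 6: p_2 = 6·375 + 22 = 2272, q_2 = 6·17 + 1 = 103 → 2272/103
APPEND 26: p_3 = 26·2272 + 375 = 59447, q_3 = 26·103 + 17 = 2695 → 59447/2695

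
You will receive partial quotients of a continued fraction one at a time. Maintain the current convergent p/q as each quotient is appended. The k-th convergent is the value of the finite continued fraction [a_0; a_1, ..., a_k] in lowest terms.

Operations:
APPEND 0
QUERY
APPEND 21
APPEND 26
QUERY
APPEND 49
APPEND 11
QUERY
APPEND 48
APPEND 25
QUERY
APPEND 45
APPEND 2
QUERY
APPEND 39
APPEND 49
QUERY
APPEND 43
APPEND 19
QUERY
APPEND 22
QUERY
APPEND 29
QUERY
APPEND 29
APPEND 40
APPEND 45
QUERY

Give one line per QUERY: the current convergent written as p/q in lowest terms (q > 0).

0/1
26/547
14051/295611
16907126/355699411
1539899912/32397078705
2981601955001/62728228276663
2440105933457077/51336001358734032
53810600237713698/1132090623214804355
1562947512827154319/32881964074588060327
81798431176554787241504/1720910685247426128176953

APPEND 0: p_0 = 0·1 + 0 = 0, q_0 = 0·0 + 1 = 1 → 0/1
APPEND 21: p_1 = 21·0 + 1 = 1, q_1 = 21·1 + 0 = 21 → 1/21
APPEND 26: p_2 = 26·1 + 0 = 26, q_2 = 26·21 + 1 = 547 → 26/547
APPEND 49: p_3 = 49·26 + 1 = 1275, q_3 = 49·547 + 21 = 26824 → 1275/26824
APPEND 11: p_4 = 11·1275 + 26 = 14051, q_4 = 11·26824 + 547 = 295611 → 14051/295611
APPEND 48: p_5 = 48·14051 + 1275 = 675723, q_5 = 48·295611 + 26824 = 14216152 → 675723/14216152
APPEND 25: p_6 = 25·675723 + 14051 = 16907126, q_6 = 25·14216152 + 295611 = 355699411 → 16907126/355699411
APPEND 45: p_7 = 45·16907126 + 675723 = 761496393, q_7 = 45·355699411 + 14216152 = 16020689647 → 761496393/16020689647
APPEND 2: p_8 = 2·761496393 + 16907126 = 1539899912, q_8 = 2·16020689647 + 355699411 = 32397078705 → 1539899912/32397078705
APPEND 39: p_9 = 39·1539899912 + 761496393 = 60817592961, q_9 = 39·32397078705 + 16020689647 = 1279506759142 → 60817592961/1279506759142
APPEND 49: p_10 = 49·60817592961 + 1539899912 = 2981601955001, q_10 = 49·1279506759142 + 32397078705 = 62728228276663 → 2981601955001/62728228276663
APPEND 43: p_11 = 43·2981601955001 + 60817592961 = 128269701658004, q_11 = 43·62728228276663 + 1279506759142 = 2698593322655651 → 128269701658004/2698593322655651
APPEND 19: p_12 = 19·128269701658004 + 2981601955001 = 2440105933457077, q_12 = 19·2698593322655651 + 62728228276663 = 51336001358734032 → 2440105933457077/51336001358734032
APPEND 22: p_13 = 22·2440105933457077 + 128269701658004 = 53810600237713698, q_13 = 22·51336001358734032 + 2698593322655651 = 1132090623214804355 → 53810600237713698/1132090623214804355
APPEND 29: p_14 = 29·53810600237713698 + 2440105933457077 = 1562947512827154319, q_14 = 29·1132090623214804355 + 51336001358734032 = 32881964074588060327 → 1562947512827154319/32881964074588060327
APPEND 29: p_15 = 29·1562947512827154319 + 53810600237713698 = 45379288472225188949, q_15 = 29·32881964074588060327 + 1132090623214804355 = 954709048786268553838 → 45379288472225188949/954709048786268553838
APPEND 40: p_16 = 40·45379288472225188949 + 1562947512827154319 = 1816734486401834712279, q_16 = 40·954709048786268553838 + 32881964074588060327 = 38221243915525330213847 → 1816734486401834712279/38221243915525330213847
APPEND 45: p_17 = 45·1816734486401834712279 + 45379288472225188949 = 81798431176554787241504, q_17 = 45·38221243915525330213847 + 954709048786268553838 = 1720910685247426128176953 → 81798431176554787241504/1720910685247426128176953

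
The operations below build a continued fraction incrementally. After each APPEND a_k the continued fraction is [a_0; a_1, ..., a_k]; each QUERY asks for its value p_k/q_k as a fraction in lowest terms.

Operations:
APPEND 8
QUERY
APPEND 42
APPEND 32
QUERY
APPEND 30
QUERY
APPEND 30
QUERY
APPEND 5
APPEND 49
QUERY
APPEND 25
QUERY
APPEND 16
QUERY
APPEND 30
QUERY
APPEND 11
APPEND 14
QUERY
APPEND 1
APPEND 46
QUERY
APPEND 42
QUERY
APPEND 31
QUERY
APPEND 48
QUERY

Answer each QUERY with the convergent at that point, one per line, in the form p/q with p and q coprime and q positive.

APPEND 8: p_0 = 8·1 + 0 = 8, q_0 = 8·0 + 1 = 1 → 8/1
APPEND 42: p_1 = 42·8 + 1 = 337, q_1 = 42·1 + 0 = 42 → 337/42
APPEND 32: p_2 = 32·337 + 8 = 10792, q_2 = 32·42 + 1 = 1345 → 10792/1345
APPEND 30: p_3 = 30·10792 + 337 = 324097, q_3 = 30·1345 + 42 = 40392 → 324097/40392
APPEND 30: p_4 = 30·324097 + 10792 = 9733702, q_4 = 30·40392 + 1345 = 1213105 → 9733702/1213105
APPEND 5: p_5 = 5·9733702 + 324097 = 48992607, q_5 = 5·1213105 + 40392 = 6105917 → 48992607/6105917
APPEND 49: p_6 = 49·48992607 + 9733702 = 2410371445, q_6 = 49·6105917 + 1213105 = 300403038 → 2410371445/300403038
APPEND 25: p_7 = 25·2410371445 + 48992607 = 60308278732, q_7 = 25·300403038 + 6105917 = 7516181867 → 60308278732/7516181867
APPEND 16: p_8 = 16·60308278732 + 2410371445 = 967342831157, q_8 = 16·7516181867 + 300403038 = 120559312910 → 967342831157/120559312910
APPEND 30: p_9 = 30·967342831157 + 60308278732 = 29080593213442, q_9 = 30·120559312910 + 7516181867 = 3624295569167 → 29080593213442/3624295569167
APPEND 11: p_10 = 11·29080593213442 + 967342831157 = 320853868179019, q_10 = 11·3624295569167 + 120559312910 = 39987810573747 → 320853868179019/39987810573747
APPEND 14: p_11 = 14·320853868179019 + 29080593213442 = 4521034747719708, q_11 = 14·39987810573747 + 3624295569167 = 563453643601625 → 4521034747719708/563453643601625
APPEND 1: p_12 = 1·4521034747719708 + 320853868179019 = 4841888615898727, q_12 = 1·563453643601625 + 39987810573747 = 603441454175372 → 4841888615898727/603441454175372
APPEND 46: p_13 = 46·4841888615898727 + 4521034747719708 = 227247911079061150, q_13 = 46·603441454175372 + 563453643601625 = 28321760535668737 → 227247911079061150/28321760535668737
APPEND 42: p_14 = 42·227247911079061150 + 4841888615898727 = 9549254153936467027, q_14 = 42·28321760535668737 + 603441454175372 = 1190117383952262326 → 9549254153936467027/1190117383952262326
APPEND 31: p_15 = 31·9549254153936467027 + 227247911079061150 = 296254126683109538987, q_15 = 31·1190117383952262326 + 28321760535668737 = 36921960663055800843 → 296254126683109538987/36921960663055800843
APPEND 48: p_16 = 48·296254126683109538987 + 9549254153936467027 = 14229747334943194338403, q_16 = 48·36921960663055800843 + 1190117383952262326 = 1773444229210630702790 → 14229747334943194338403/1773444229210630702790

8/1
10792/1345
324097/40392
9733702/1213105
2410371445/300403038
60308278732/7516181867
967342831157/120559312910
29080593213442/3624295569167
4521034747719708/563453643601625
227247911079061150/28321760535668737
9549254153936467027/1190117383952262326
296254126683109538987/36921960663055800843
14229747334943194338403/1773444229210630702790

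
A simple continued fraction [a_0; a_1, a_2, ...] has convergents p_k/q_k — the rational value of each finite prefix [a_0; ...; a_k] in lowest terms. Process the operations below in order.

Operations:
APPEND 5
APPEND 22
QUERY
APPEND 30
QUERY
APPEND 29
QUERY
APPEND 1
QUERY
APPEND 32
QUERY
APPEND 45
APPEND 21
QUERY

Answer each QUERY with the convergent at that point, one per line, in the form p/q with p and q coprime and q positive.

111/22
3335/661
96826/19191
100161/19852
3301978/654455
3125774569/619531322

APPEND 5: p_0 = 5·1 + 0 = 5, q_0 = 5·0 + 1 = 1 → 5/1
APPEND 22: p_1 = 22·5 + 1 = 111, q_1 = 22·1 + 0 = 22 → 111/22
APPEND 30: p_2 = 30·111 + 5 = 3335, q_2 = 30·22 + 1 = 661 → 3335/661
APPEND 29: p_3 = 29·3335 + 111 = 96826, q_3 = 29·661 + 22 = 19191 → 96826/19191
APPEND 1: p_4 = 1·96826 + 3335 = 100161, q_4 = 1·19191 + 661 = 19852 → 100161/19852
APPEND 32: p_5 = 32·100161 + 96826 = 3301978, q_5 = 32·19852 + 19191 = 654455 → 3301978/654455
APPEND 45: p_6 = 45·3301978 + 100161 = 148689171, q_6 = 45·654455 + 19852 = 29470327 → 148689171/29470327
APPEND 21: p_7 = 21·148689171 + 3301978 = 3125774569, q_7 = 21·29470327 + 654455 = 619531322 → 3125774569/619531322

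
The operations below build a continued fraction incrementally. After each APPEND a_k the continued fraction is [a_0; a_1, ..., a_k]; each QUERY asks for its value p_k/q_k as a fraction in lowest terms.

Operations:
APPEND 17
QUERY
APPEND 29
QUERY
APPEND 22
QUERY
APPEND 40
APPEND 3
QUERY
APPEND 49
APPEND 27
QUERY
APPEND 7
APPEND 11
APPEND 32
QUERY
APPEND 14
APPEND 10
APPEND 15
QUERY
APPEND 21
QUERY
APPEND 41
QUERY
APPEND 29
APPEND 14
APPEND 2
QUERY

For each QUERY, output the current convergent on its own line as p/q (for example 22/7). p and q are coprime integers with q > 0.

17/1
494/29
10885/639
1318567/77406
1757551846/103176447
4422113394519/259598571340
9435487903442636/553906913075889
198770142006386885/11668729470814399
8159011310165304921/478971815216466248
6883810868587537268068/404111633382134664635

APPEND 17: p_0 = 17·1 + 0 = 17, q_0 = 17·0 + 1 = 1 → 17/1
APPEND 29: p_1 = 29·17 + 1 = 494, q_1 = 29·1 + 0 = 29 → 494/29
APPEND 22: p_2 = 22·494 + 17 = 10885, q_2 = 22·29 + 1 = 639 → 10885/639
APPEND 40: p_3 = 40·10885 + 494 = 435894, q_3 = 40·639 + 29 = 25589 → 435894/25589
APPEND 3: p_4 = 3·435894 + 10885 = 1318567, q_4 = 3·25589 + 639 = 77406 → 1318567/77406
APPEND 49: p_5 = 49·1318567 + 435894 = 65045677, q_5 = 49·77406 + 25589 = 3818483 → 65045677/3818483
APPEND 27: p_6 = 27·65045677 + 1318567 = 1757551846, q_6 = 27·3818483 + 77406 = 103176447 → 1757551846/103176447
APPEND 7: p_7 = 7·1757551846 + 65045677 = 12367908599, q_7 = 7·103176447 + 3818483 = 726053612 → 12367908599/726053612
APPEND 11: p_8 = 11·12367908599 + 1757551846 = 137804546435, q_8 = 11·726053612 + 103176447 = 8089766179 → 137804546435/8089766179
APPEND 32: p_9 = 32·137804546435 + 12367908599 = 4422113394519, q_9 = 32·8089766179 + 726053612 = 259598571340 → 4422113394519/259598571340
APPEND 14: p_10 = 14·4422113394519 + 137804546435 = 62047392069701, q_10 = 14·259598571340 + 8089766179 = 3642469764939 → 62047392069701/3642469764939
APPEND 10: p_11 = 10·62047392069701 + 4422113394519 = 624896034091529, q_11 = 10·3642469764939 + 259598571340 = 36684296220730 → 624896034091529/36684296220730
APPEND 15: p_12 = 15·624896034091529 + 62047392069701 = 9435487903442636, q_12 = 15·36684296220730 + 3642469764939 = 553906913075889 → 9435487903442636/553906913075889
APPEND 21: p_13 = 21·9435487903442636 + 624896034091529 = 198770142006386885, q_13 = 21·553906913075889 + 36684296220730 = 11668729470814399 → 198770142006386885/11668729470814399
APPEND 41: p_14 = 41·198770142006386885 + 9435487903442636 = 8159011310165304921, q_14 = 41·11668729470814399 + 553906913075889 = 478971815216466248 → 8159011310165304921/478971815216466248
APPEND 29: p_15 = 29·8159011310165304921 + 198770142006386885 = 236810098136800229594, q_15 = 29·478971815216466248 + 11668729470814399 = 13901851370748335591 → 236810098136800229594/13901851370748335591
APPEND 14: p_16 = 14·236810098136800229594 + 8159011310165304921 = 3323500385225368519237, q_16 = 14·13901851370748335591 + 478971815216466248 = 195104891005693164522 → 3323500385225368519237/195104891005693164522
APPEND 2: p_17 = 2·3323500385225368519237 + 236810098136800229594 = 6883810868587537268068, q_17 = 2·195104891005693164522 + 13901851370748335591 = 404111633382134664635 → 6883810868587537268068/404111633382134664635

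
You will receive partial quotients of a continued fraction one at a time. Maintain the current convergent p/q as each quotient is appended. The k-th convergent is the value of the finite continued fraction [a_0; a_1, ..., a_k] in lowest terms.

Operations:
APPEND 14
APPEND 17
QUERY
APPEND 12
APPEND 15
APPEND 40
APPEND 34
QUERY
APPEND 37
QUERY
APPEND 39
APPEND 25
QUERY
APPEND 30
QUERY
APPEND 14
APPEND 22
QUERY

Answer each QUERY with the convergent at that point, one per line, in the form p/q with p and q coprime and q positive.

239/17
59259297/4215182
2194335631/156085619
2143153058281/152444943694
64380230097336/4579439865143
19940640467359006/1418400707090455

APPEND 14: p_0 = 14·1 + 0 = 14, q_0 = 14·0 + 1 = 1 → 14/1
APPEND 17: p_1 = 17·14 + 1 = 239, q_1 = 17·1 + 0 = 17 → 239/17
APPEND 12: p_2 = 12·239 + 14 = 2882, q_2 = 12·17 + 1 = 205 → 2882/205
APPEND 15: p_3 = 15·2882 + 239 = 43469, q_3 = 15·205 + 17 = 3092 → 43469/3092
APPEND 40: p_4 = 40·43469 + 2882 = 1741642, q_4 = 40·3092 + 205 = 123885 → 1741642/123885
APPEND 34: p_5 = 34·1741642 + 43469 = 59259297, q_5 = 34·123885 + 3092 = 4215182 → 59259297/4215182
APPEND 37: p_6 = 37·59259297 + 1741642 = 2194335631, q_6 = 37·4215182 + 123885 = 156085619 → 2194335631/156085619
APPEND 39: p_7 = 39·2194335631 + 59259297 = 85638348906, q_7 = 39·156085619 + 4215182 = 6091554323 → 85638348906/6091554323
APPEND 25: p_8 = 25·85638348906 + 2194335631 = 2143153058281, q_8 = 25·6091554323 + 156085619 = 152444943694 → 2143153058281/152444943694
APPEND 30: p_9 = 30·2143153058281 + 85638348906 = 64380230097336, q_9 = 30·152444943694 + 6091554323 = 4579439865143 → 64380230097336/4579439865143
APPEND 14: p_10 = 14·64380230097336 + 2143153058281 = 903466374420985, q_10 = 14·4579439865143 + 152444943694 = 64264603055696 → 903466374420985/64264603055696
APPEND 22: p_11 = 22·903466374420985 + 64380230097336 = 19940640467359006, q_11 = 22·64264603055696 + 4579439865143 = 1418400707090455 → 19940640467359006/1418400707090455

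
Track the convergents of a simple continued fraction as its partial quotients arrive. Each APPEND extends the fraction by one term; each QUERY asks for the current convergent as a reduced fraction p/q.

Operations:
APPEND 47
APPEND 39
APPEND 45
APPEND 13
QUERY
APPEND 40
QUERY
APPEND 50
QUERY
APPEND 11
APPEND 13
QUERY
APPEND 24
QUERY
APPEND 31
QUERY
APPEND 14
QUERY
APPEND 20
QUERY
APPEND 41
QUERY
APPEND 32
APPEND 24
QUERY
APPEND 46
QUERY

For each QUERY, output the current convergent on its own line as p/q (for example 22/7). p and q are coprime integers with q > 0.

1075335/22867
43095977/916436
2155874185/45844667
311006130341/6613545716
7487904840196/159230304957
232436056176417/4942752999383
3261592691310034/69357772296319
65464289882377097/1392098198925763
2687297477868771011/57145383928252602
2068102903438261957787/43978210597600469250
95218792541741733107651/2024827731873524594527

APPEND 47: p_0 = 47·1 + 0 = 47, q_0 = 47·0 + 1 = 1 → 47/1
APPEND 39: p_1 = 39·47 + 1 = 1834, q_1 = 39·1 + 0 = 39 → 1834/39
APPEND 45: p_2 = 45·1834 + 47 = 82577, q_2 = 45·39 + 1 = 1756 → 82577/1756
APPEND 13: p_3 = 13·82577 + 1834 = 1075335, q_3 = 13·1756 + 39 = 22867 → 1075335/22867
APPEND 40: p_4 = 40·1075335 + 82577 = 43095977, q_4 = 40·22867 + 1756 = 916436 → 43095977/916436
APPEND 50: p_5 = 50·43095977 + 1075335 = 2155874185, q_5 = 50·916436 + 22867 = 45844667 → 2155874185/45844667
APPEND 11: p_6 = 11·2155874185 + 43095977 = 23757712012, q_6 = 11·45844667 + 916436 = 505207773 → 23757712012/505207773
APPEND 13: p_7 = 13·23757712012 + 2155874185 = 311006130341, q_7 = 13·505207773 + 45844667 = 6613545716 → 311006130341/6613545716
APPEND 24: p_8 = 24·311006130341 + 23757712012 = 7487904840196, q_8 = 24·6613545716 + 505207773 = 159230304957 → 7487904840196/159230304957
APPEND 31: p_9 = 31·7487904840196 + 311006130341 = 232436056176417, q_9 = 31·159230304957 + 6613545716 = 4942752999383 → 232436056176417/4942752999383
APPEND 14: p_10 = 14·232436056176417 + 7487904840196 = 3261592691310034, q_10 = 14·4942752999383 + 159230304957 = 69357772296319 → 3261592691310034/69357772296319
APPEND 20: p_11 = 20·3261592691310034 + 232436056176417 = 65464289882377097, q_11 = 20·69357772296319 + 4942752999383 = 1392098198925763 → 65464289882377097/1392098198925763
APPEND 41: p_12 = 41·65464289882377097 + 3261592691310034 = 2687297477868771011, q_12 = 41·1392098198925763 + 69357772296319 = 57145383928252602 → 2687297477868771011/57145383928252602
APPEND 32: p_13 = 32·2687297477868771011 + 65464289882377097 = 86058983581683049449, q_13 = 32·57145383928252602 + 1392098198925763 = 1830044383903009027 → 86058983581683049449/1830044383903009027
APPEND 24: p_14 = 24·86058983581683049449 + 2687297477868771011 = 2068102903438261957787, q_14 = 24·1830044383903009027 + 57145383928252602 = 43978210597600469250 → 2068102903438261957787/43978210597600469250
APPEND 46: p_15 = 46·2068102903438261957787 + 86058983581683049449 = 95218792541741733107651, q_15 = 46·43978210597600469250 + 1830044383903009027 = 2024827731873524594527 → 95218792541741733107651/2024827731873524594527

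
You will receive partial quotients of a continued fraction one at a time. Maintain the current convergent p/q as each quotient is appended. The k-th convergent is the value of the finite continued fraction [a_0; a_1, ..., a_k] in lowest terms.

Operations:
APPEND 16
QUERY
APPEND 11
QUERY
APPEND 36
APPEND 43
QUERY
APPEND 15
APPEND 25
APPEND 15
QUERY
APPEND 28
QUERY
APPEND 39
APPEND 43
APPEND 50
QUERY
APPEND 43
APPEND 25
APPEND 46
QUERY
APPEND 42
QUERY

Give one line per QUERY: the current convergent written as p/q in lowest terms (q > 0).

16/1
177/11
274861/17082
1556740843/96747982
43692251040/2715376253
3670832409599853/228134072209849
181933830039370793486/11306783009508349371
7645172511889730302465/475130472675086365106

APPEND 16: p_0 = 16·1 + 0 = 16, q_0 = 16·0 + 1 = 1 → 16/1
APPEND 11: p_1 = 11·16 + 1 = 177, q_1 = 11·1 + 0 = 11 → 177/11
APPEND 36: p_2 = 36·177 + 16 = 6388, q_2 = 36·11 + 1 = 397 → 6388/397
APPEND 43: p_3 = 43·6388 + 177 = 274861, q_3 = 43·397 + 11 = 17082 → 274861/17082
APPEND 15: p_4 = 15·274861 + 6388 = 4129303, q_4 = 15·17082 + 397 = 256627 → 4129303/256627
APPEND 25: p_5 = 25·4129303 + 274861 = 103507436, q_5 = 25·256627 + 17082 = 6432757 → 103507436/6432757
APPEND 15: p_6 = 15·103507436 + 4129303 = 1556740843, q_6 = 15·6432757 + 256627 = 96747982 → 1556740843/96747982
APPEND 28: p_7 = 28·1556740843 + 103507436 = 43692251040, q_7 = 28·96747982 + 6432757 = 2715376253 → 43692251040/2715376253
APPEND 39: p_8 = 39·43692251040 + 1556740843 = 1705554531403, q_8 = 39·2715376253 + 96747982 = 105996421849 → 1705554531403/105996421849
APPEND 43: p_9 = 43·1705554531403 + 43692251040 = 73382537101369, q_9 = 43·105996421849 + 2715376253 = 4560561515760 → 73382537101369/4560561515760
APPEND 50: p_10 = 50·73382537101369 + 1705554531403 = 3670832409599853, q_10 = 50·4560561515760 + 105996421849 = 228134072209849 → 3670832409599853/228134072209849
APPEND 43: p_11 = 43·3670832409599853 + 73382537101369 = 157919176149895048, q_11 = 43·228134072209849 + 4560561515760 = 9814325666539267 → 157919176149895048/9814325666539267
APPEND 25: p_12 = 25·157919176149895048 + 3670832409599853 = 3951650236156976053, q_12 = 25·9814325666539267 + 228134072209849 = 245586275735691524 → 3951650236156976053/245586275735691524
APPEND 46: p_13 = 46·3951650236156976053 + 157919176149895048 = 181933830039370793486, q_13 = 46·245586275735691524 + 9814325666539267 = 11306783009508349371 → 181933830039370793486/11306783009508349371
APPEND 42: p_14 = 42·181933830039370793486 + 3951650236156976053 = 7645172511889730302465, q_14 = 42·11306783009508349371 + 245586275735691524 = 475130472675086365106 → 7645172511889730302465/475130472675086365106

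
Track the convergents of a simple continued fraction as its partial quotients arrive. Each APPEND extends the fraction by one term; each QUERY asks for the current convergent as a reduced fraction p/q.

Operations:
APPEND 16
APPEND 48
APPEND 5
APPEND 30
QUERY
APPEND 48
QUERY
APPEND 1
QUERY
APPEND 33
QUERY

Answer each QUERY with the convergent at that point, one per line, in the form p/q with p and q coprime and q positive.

116599/7278
5600613/349585
5717212/356863
194268609/12126064

APPEND 16: p_0 = 16·1 + 0 = 16, q_0 = 16·0 + 1 = 1 → 16/1
APPEND 48: p_1 = 48·16 + 1 = 769, q_1 = 48·1 + 0 = 48 → 769/48
APPEND 5: p_2 = 5·769 + 16 = 3861, q_2 = 5·48 + 1 = 241 → 3861/241
APPEND 30: p_3 = 30·3861 + 769 = 116599, q_3 = 30·241 + 48 = 7278 → 116599/7278
APPEND 48: p_4 = 48·116599 + 3861 = 5600613, q_4 = 48·7278 + 241 = 349585 → 5600613/349585
APPEND 1: p_5 = 1·5600613 + 116599 = 5717212, q_5 = 1·349585 + 7278 = 356863 → 5717212/356863
APPEND 33: p_6 = 33·5717212 + 5600613 = 194268609, q_6 = 33·356863 + 349585 = 12126064 → 194268609/12126064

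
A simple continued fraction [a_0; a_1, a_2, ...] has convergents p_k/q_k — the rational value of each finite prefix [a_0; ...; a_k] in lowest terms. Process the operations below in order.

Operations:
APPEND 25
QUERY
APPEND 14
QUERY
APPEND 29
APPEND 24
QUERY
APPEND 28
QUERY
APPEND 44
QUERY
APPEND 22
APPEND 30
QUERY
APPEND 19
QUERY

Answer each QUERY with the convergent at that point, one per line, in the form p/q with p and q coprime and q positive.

APPEND 25: p_0 = 25·1 + 0 = 25, q_0 = 25·0 + 1 = 1 → 25/1
APPEND 14: p_1 = 14·25 + 1 = 351, q_1 = 14·1 + 0 = 14 → 351/14
APPEND 29: p_2 = 29·351 + 25 = 10204, q_2 = 29·14 + 1 = 407 → 10204/407
APPEND 24: p_3 = 24·10204 + 351 = 245247, q_3 = 24·407 + 14 = 9782 → 245247/9782
APPEND 28: p_4 = 28·245247 + 10204 = 6877120, q_4 = 28·9782 + 407 = 274303 → 6877120/274303
APPEND 44: p_5 = 44·6877120 + 245247 = 302838527, q_5 = 44·274303 + 9782 = 12079114 → 302838527/12079114
APPEND 22: p_6 = 22·302838527 + 6877120 = 6669324714, q_6 = 22·12079114 + 274303 = 266014811 → 6669324714/266014811
APPEND 30: p_7 = 30·6669324714 + 302838527 = 200382579947, q_7 = 30·266014811 + 12079114 = 7992523444 → 200382579947/7992523444
APPEND 19: p_8 = 19·200382579947 + 6669324714 = 3813938343707, q_8 = 19·7992523444 + 266014811 = 152123960247 → 3813938343707/152123960247

25/1
351/14
245247/9782
6877120/274303
302838527/12079114
200382579947/7992523444
3813938343707/152123960247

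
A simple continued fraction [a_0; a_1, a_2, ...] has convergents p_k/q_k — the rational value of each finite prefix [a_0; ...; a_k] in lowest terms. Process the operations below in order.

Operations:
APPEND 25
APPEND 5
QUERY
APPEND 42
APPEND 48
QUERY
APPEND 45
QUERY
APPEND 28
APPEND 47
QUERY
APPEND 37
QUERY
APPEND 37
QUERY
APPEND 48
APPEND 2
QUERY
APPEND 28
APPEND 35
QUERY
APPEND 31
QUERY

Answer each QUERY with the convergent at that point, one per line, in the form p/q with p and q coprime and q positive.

126/5
255342/10133
11495707/456196
15151847193/601286383
560940481279/22260379792
20769949654516/824235338687
2015806997450610/79995348612223
2012419812835480055/79860931470877643
62442454312352396832/2477968330914985945

APPEND 25: p_0 = 25·1 + 0 = 25, q_0 = 25·0 + 1 = 1 → 25/1
APPEND 5: p_1 = 5·25 + 1 = 126, q_1 = 5·1 + 0 = 5 → 126/5
APPEND 42: p_2 = 42·126 + 25 = 5317, q_2 = 42·5 + 1 = 211 → 5317/211
APPEND 48: p_3 = 48·5317 + 126 = 255342, q_3 = 48·211 + 5 = 10133 → 255342/10133
APPEND 45: p_4 = 45·255342 + 5317 = 11495707, q_4 = 45·10133 + 211 = 456196 → 11495707/456196
APPEND 28: p_5 = 28·11495707 + 255342 = 322135138, q_5 = 28·456196 + 10133 = 12783621 → 322135138/12783621
APPEND 47: p_6 = 47·322135138 + 11495707 = 15151847193, q_6 = 47·12783621 + 456196 = 601286383 → 15151847193/601286383
APPEND 37: p_7 = 37·15151847193 + 322135138 = 560940481279, q_7 = 37·601286383 + 12783621 = 22260379792 → 560940481279/22260379792
APPEND 37: p_8 = 37·560940481279 + 15151847193 = 20769949654516, q_8 = 37·22260379792 + 601286383 = 824235338687 → 20769949654516/824235338687
APPEND 48: p_9 = 48·20769949654516 + 560940481279 = 997518523898047, q_9 = 48·824235338687 + 22260379792 = 39585556636768 → 997518523898047/39585556636768
APPEND 2: p_10 = 2·997518523898047 + 20769949654516 = 2015806997450610, q_10 = 2·39585556636768 + 824235338687 = 79995348612223 → 2015806997450610/79995348612223
APPEND 28: p_11 = 28·2015806997450610 + 997518523898047 = 57440114452515127, q_11 = 28·79995348612223 + 39585556636768 = 2279455317779012 → 57440114452515127/2279455317779012
APPEND 35: p_12 = 35·57440114452515127 + 2015806997450610 = 2012419812835480055, q_12 = 35·2279455317779012 + 79995348612223 = 79860931470877643 → 2012419812835480055/79860931470877643
APPEND 31: p_13 = 31·2012419812835480055 + 57440114452515127 = 62442454312352396832, q_13 = 31·79860931470877643 + 2279455317779012 = 2477968330914985945 → 62442454312352396832/2477968330914985945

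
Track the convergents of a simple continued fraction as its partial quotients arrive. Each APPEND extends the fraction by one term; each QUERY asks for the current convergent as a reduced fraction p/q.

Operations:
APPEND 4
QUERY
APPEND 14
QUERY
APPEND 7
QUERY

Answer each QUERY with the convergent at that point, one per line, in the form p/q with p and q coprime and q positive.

4/1
57/14
403/99

APPEND 4: p_0 = 4·1 + 0 = 4, q_0 = 4·0 + 1 = 1 → 4/1
APPEND 14: p_1 = 14·4 + 1 = 57, q_1 = 14·1 + 0 = 14 → 57/14
APPEND 7: p_2 = 7·57 + 4 = 403, q_2 = 7·14 + 1 = 99 → 403/99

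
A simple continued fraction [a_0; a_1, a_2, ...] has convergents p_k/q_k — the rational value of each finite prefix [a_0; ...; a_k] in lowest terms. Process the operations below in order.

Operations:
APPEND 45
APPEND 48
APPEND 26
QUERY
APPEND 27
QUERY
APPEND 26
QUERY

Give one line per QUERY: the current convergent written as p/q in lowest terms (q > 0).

56231/1249
1520398/33771
39586579/879295

APPEND 45: p_0 = 45·1 + 0 = 45, q_0 = 45·0 + 1 = 1 → 45/1
APPEND 48: p_1 = 48·45 + 1 = 2161, q_1 = 48·1 + 0 = 48 → 2161/48
APPEND 26: p_2 = 26·2161 + 45 = 56231, q_2 = 26·48 + 1 = 1249 → 56231/1249
APPEND 27: p_3 = 27·56231 + 2161 = 1520398, q_3 = 27·1249 + 48 = 33771 → 1520398/33771
APPEND 26: p_4 = 26·1520398 + 56231 = 39586579, q_4 = 26·33771 + 1249 = 879295 → 39586579/879295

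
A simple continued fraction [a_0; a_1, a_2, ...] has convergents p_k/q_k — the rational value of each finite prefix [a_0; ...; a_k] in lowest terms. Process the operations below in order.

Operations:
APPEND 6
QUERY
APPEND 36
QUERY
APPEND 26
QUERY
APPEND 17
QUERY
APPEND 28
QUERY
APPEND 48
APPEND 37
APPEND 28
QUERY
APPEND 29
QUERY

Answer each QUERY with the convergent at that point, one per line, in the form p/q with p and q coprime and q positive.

APPEND 6: p_0 = 6·1 + 0 = 6, q_0 = 6·0 + 1 = 1 → 6/1
APPEND 36: p_1 = 36·6 + 1 = 217, q_1 = 36·1 + 0 = 36 → 217/36
APPEND 26: p_2 = 26·217 + 6 = 5648, q_2 = 26·36 + 1 = 937 → 5648/937
APPEND 17: p_3 = 17·5648 + 217 = 96233, q_3 = 17·937 + 36 = 15965 → 96233/15965
APPEND 28: p_4 = 28·96233 + 5648 = 2700172, q_4 = 28·15965 + 937 = 447957 → 2700172/447957
APPEND 48: p_5 = 48·2700172 + 96233 = 129704489, q_5 = 48·447957 + 15965 = 21517901 → 129704489/21517901
APPEND 37: p_6 = 37·129704489 + 2700172 = 4801766265, q_6 = 37·21517901 + 447957 = 796610294 → 4801766265/796610294
APPEND 28: p_7 = 28·4801766265 + 129704489 = 134579159909, q_7 = 28·796610294 + 21517901 = 22326606133 → 134579159909/22326606133
APPEND 29: p_8 = 29·134579159909 + 4801766265 = 3907597403626, q_8 = 29·22326606133 + 796610294 = 648268188151 → 3907597403626/648268188151

6/1
217/36
5648/937
96233/15965
2700172/447957
134579159909/22326606133
3907597403626/648268188151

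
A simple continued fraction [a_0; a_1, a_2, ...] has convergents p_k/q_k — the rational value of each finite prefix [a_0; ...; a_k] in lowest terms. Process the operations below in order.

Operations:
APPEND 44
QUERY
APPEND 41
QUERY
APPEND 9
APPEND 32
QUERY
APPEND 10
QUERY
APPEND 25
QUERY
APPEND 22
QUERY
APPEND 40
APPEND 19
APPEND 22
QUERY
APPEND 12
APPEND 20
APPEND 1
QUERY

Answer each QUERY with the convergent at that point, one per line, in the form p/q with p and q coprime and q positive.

APPEND 44: p_0 = 44·1 + 0 = 44, q_0 = 44·0 + 1 = 1 → 44/1
APPEND 41: p_1 = 41·44 + 1 = 1805, q_1 = 41·1 + 0 = 41 → 1805/41
APPEND 9: p_2 = 9·1805 + 44 = 16289, q_2 = 9·41 + 1 = 370 → 16289/370
APPEND 32: p_3 = 32·16289 + 1805 = 523053, q_3 = 32·370 + 41 = 11881 → 523053/11881
APPEND 10: p_4 = 10·523053 + 16289 = 5246819, q_4 = 10·11881 + 370 = 119180 → 5246819/119180
APPEND 25: p_5 = 25·5246819 + 523053 = 131693528, q_5 = 25·119180 + 11881 = 2991381 → 131693528/2991381
APPEND 22: p_6 = 22·131693528 + 5246819 = 2902504435, q_6 = 22·2991381 + 119180 = 65929562 → 2902504435/65929562
APPEND 40: p_7 = 40·2902504435 + 131693528 = 116231870928, q_7 = 40·65929562 + 2991381 = 2640173861 → 116231870928/2640173861
APPEND 19: p_8 = 19·116231870928 + 2902504435 = 2211308052067, q_8 = 19·2640173861 + 65929562 = 50229232921 → 2211308052067/50229232921
APPEND 22: p_9 = 22·2211308052067 + 116231870928 = 48765009016402, q_9 = 22·50229232921 + 2640173861 = 1107683298123 → 48765009016402/1107683298123
APPEND 12: p_10 = 12·48765009016402 + 2211308052067 = 587391416248891, q_10 = 12·1107683298123 + 50229232921 = 13342428810397 → 587391416248891/13342428810397
APPEND 20: p_11 = 20·587391416248891 + 48765009016402 = 11796593333994222, q_11 = 20·13342428810397 + 1107683298123 = 267956259506063 → 11796593333994222/267956259506063
APPEND 1: p_12 = 1·11796593333994222 + 587391416248891 = 12383984750243113, q_12 = 1·267956259506063 + 13342428810397 = 281298688316460 → 12383984750243113/281298688316460

44/1
1805/41
523053/11881
5246819/119180
131693528/2991381
2902504435/65929562
48765009016402/1107683298123
12383984750243113/281298688316460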